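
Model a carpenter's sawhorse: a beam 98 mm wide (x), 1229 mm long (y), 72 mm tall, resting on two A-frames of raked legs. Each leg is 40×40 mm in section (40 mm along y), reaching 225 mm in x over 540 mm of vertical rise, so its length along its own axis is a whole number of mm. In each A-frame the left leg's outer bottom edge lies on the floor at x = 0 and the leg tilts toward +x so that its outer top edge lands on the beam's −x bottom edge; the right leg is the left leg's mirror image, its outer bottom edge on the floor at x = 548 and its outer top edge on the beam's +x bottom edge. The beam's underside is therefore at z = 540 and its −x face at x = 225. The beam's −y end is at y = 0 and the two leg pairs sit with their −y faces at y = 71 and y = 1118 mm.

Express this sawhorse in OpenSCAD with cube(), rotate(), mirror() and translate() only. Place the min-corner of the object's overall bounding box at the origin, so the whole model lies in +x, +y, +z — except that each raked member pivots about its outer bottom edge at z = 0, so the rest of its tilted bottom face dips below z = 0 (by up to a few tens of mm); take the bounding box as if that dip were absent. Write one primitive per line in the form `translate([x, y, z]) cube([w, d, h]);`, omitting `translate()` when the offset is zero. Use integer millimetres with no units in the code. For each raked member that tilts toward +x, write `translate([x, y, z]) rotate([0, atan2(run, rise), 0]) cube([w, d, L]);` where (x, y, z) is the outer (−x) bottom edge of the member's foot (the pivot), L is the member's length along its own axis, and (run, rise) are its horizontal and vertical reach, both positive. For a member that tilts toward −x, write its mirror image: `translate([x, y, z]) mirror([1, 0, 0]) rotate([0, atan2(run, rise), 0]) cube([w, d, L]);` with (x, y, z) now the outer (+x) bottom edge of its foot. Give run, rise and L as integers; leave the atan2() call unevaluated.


translate([225, 0, 540]) cube([98, 1229, 72]);
translate([0, 71, 0]) rotate([0, atan2(225, 540), 0]) cube([40, 40, 585]);
translate([548, 71, 0]) mirror([1, 0, 0]) rotate([0, atan2(225, 540), 0]) cube([40, 40, 585]);
translate([0, 1118, 0]) rotate([0, atan2(225, 540), 0]) cube([40, 40, 585]);
translate([548, 1118, 0]) mirror([1, 0, 0]) rotate([0, atan2(225, 540), 0]) cube([40, 40, 585]);


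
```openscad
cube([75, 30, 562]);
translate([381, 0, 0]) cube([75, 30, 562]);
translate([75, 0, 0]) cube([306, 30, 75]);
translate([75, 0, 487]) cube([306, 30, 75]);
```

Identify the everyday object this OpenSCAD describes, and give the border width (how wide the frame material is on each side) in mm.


A picture frame. The border width is 75 mm.

Four thin pieces enclosing a rectangular opening — a picture frame. The two full-height stiles are 562 mm tall; the top rail sits at z = 487 and is 75 mm tall, so the border above the opening is 562 − 487 = 75 mm, matching the stile x-width.


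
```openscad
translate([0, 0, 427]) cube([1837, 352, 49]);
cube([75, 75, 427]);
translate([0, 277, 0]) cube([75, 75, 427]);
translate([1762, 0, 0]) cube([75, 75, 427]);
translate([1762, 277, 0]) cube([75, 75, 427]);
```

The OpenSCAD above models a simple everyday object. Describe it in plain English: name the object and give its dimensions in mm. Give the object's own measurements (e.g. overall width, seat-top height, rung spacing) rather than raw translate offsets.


A bench: a 1837×352 mm seat slab, 49 mm thick, top at z = 476 mm, on four 75×75 mm square legs flush with the seat corners and standing on z = 0.


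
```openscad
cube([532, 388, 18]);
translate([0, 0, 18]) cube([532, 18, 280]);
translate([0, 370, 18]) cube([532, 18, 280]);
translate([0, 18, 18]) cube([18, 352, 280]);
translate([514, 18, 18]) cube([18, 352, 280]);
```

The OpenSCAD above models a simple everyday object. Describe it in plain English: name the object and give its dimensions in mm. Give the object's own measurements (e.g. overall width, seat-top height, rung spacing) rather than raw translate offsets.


An open-topped rectangular box: outside dimensions 532×388×298 mm, with a uniform wall and base thickness of 18 mm. The base is a full 532×388 slab on the floor; four walls sit on top of the base. The front and back walls (the −y and +y sides) span the full width; the two side walls fit between them.


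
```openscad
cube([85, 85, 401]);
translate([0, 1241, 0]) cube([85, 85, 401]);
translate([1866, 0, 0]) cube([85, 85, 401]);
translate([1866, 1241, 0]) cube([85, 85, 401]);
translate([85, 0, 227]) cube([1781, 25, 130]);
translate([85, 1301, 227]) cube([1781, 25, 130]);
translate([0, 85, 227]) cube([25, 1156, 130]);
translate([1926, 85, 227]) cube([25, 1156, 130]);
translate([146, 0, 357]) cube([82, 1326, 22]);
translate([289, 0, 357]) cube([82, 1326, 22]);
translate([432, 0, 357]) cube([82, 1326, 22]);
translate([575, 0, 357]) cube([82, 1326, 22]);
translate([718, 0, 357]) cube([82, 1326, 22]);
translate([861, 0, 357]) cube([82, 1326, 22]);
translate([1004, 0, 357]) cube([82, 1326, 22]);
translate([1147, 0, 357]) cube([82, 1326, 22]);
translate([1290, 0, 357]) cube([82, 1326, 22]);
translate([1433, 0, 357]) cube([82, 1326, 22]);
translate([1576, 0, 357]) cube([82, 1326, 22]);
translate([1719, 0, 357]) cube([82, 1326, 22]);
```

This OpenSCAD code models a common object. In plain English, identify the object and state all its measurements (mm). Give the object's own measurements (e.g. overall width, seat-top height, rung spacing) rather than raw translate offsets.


A bed frame 1951 mm long (x) by 1326 mm wide (y). Four 85×85 mm corner posts, 401 mm tall, at the corners of the footprint. Four rails of 25 mm thickness and 130 mm height run between adjacent posts with their undersides at z = 227 mm, their outer faces flush with the outside of the frame (the two x-running rails run between the posts' inner faces; the two y-running rails run between the posts' inner faces). 12 slats, each 82 mm wide (x) and 22 mm thick, lie across the top of the two x-running rails, running the full 1326 mm width of the frame in y; along x they sit between the end posts with a 61 mm gap after the −x posts and between neighbouring slats, leaving 65 mm before the +x posts.


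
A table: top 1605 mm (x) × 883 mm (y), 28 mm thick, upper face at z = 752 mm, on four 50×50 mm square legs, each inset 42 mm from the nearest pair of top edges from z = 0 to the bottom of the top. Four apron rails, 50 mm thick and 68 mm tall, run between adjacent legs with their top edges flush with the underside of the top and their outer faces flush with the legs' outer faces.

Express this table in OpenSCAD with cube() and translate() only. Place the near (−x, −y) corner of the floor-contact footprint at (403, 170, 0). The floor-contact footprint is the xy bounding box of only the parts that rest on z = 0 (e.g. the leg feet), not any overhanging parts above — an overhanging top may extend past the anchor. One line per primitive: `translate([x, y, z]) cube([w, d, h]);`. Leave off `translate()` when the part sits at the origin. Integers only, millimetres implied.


translate([361, 128, 724]) cube([1605, 883, 28]);
translate([403, 170, 0]) cube([50, 50, 724]);
translate([1874, 170, 0]) cube([50, 50, 724]);
translate([403, 919, 0]) cube([50, 50, 724]);
translate([1874, 919, 0]) cube([50, 50, 724]);
translate([453, 170, 656]) cube([1421, 50, 68]);
translate([453, 919, 656]) cube([1421, 50, 68]);
translate([403, 220, 656]) cube([50, 699, 68]);
translate([1874, 220, 656]) cube([50, 699, 68]);


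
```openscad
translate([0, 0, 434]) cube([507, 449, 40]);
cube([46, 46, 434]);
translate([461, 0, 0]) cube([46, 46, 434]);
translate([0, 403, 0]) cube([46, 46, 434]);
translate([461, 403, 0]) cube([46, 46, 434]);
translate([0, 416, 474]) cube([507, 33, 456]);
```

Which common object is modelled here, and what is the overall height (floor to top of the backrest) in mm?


A chair. The overall height is 930 mm.

A slab on four corner posts with a tall panel at the back — a chair. The seat slab sits at z = 434 with thickness 40, and the 456 mm backrest starts at the seat top, so the overall height is 434 + 40 + 456 = 930 mm.


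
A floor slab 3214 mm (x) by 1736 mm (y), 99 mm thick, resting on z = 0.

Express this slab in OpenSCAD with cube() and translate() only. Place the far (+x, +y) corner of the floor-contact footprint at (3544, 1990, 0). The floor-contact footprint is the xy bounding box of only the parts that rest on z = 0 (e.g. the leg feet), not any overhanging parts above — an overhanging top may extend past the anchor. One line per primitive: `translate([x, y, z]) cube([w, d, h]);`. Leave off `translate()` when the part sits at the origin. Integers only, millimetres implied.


translate([330, 254, 0]) cube([3214, 1736, 99]);


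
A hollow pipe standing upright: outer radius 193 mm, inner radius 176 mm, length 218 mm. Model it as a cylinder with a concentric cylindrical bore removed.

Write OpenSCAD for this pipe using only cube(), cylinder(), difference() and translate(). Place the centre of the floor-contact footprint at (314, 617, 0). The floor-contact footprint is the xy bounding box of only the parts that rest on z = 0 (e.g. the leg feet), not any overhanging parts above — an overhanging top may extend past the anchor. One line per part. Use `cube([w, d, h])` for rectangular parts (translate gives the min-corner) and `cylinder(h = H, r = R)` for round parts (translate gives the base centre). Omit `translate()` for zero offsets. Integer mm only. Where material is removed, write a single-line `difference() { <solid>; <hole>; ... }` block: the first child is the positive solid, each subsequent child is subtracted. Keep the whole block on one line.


difference() { translate([314, 617, 0]) cylinder(h = 218, r = 193); translate([314, 617, 0]) cylinder(h = 218, r = 176); }


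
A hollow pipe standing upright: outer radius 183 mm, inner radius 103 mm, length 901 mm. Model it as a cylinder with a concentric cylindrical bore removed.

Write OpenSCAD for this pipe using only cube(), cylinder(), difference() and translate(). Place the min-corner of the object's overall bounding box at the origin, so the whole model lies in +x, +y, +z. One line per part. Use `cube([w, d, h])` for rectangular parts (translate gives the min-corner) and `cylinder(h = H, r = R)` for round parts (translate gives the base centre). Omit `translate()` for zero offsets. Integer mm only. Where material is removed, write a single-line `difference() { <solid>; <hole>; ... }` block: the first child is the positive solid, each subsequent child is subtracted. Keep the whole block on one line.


difference() { translate([183, 183, 0]) cylinder(h = 901, r = 183); translate([183, 183, 0]) cylinder(h = 901, r = 103); }


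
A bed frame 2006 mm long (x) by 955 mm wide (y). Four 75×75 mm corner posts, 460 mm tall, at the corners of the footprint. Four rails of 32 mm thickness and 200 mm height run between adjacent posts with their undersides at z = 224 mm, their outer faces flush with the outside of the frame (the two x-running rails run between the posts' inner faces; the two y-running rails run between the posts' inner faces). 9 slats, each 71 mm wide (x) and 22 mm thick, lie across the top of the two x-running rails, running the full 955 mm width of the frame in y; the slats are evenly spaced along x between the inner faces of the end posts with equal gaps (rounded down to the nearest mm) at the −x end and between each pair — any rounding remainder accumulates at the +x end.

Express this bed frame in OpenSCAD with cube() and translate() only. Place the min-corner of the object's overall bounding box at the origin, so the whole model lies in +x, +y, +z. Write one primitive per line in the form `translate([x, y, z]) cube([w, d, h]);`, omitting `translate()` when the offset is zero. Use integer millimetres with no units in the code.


// slat z = rail_z + rail_h = 224 + 200 = 424
// slat gap = ⌊(1856 − 9·71) / 10⌋ = 121
cube([75, 75, 460]);
translate([0, 880, 0]) cube([75, 75, 460]);
translate([1931, 0, 0]) cube([75, 75, 460]);
translate([1931, 880, 0]) cube([75, 75, 460]);
translate([75, 0, 224]) cube([1856, 32, 200]);
translate([75, 923, 224]) cube([1856, 32, 200]);
translate([0, 75, 224]) cube([32, 805, 200]);
translate([1974, 75, 224]) cube([32, 805, 200]);
translate([196, 0, 424]) cube([71, 955, 22]);
translate([388, 0, 424]) cube([71, 955, 22]);
translate([580, 0, 424]) cube([71, 955, 22]);
translate([772, 0, 424]) cube([71, 955, 22]);
translate([964, 0, 424]) cube([71, 955, 22]);
translate([1156, 0, 424]) cube([71, 955, 22]);
translate([1348, 0, 424]) cube([71, 955, 22]);
translate([1540, 0, 424]) cube([71, 955, 22]);
translate([1732, 0, 424]) cube([71, 955, 22]);


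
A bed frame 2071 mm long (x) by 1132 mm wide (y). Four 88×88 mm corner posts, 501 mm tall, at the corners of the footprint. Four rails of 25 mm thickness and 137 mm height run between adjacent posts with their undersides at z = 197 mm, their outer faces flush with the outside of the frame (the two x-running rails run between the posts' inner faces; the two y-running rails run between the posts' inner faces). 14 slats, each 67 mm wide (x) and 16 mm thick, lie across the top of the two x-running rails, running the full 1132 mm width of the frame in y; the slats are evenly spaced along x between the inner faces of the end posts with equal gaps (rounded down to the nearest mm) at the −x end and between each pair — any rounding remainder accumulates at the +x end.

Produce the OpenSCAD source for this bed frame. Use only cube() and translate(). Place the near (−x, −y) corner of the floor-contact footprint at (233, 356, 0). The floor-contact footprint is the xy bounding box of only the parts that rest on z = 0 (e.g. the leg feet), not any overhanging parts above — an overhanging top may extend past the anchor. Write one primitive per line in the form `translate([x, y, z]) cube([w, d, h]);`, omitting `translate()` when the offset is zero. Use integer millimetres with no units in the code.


translate([233, 356, 0]) cube([88, 88, 501]);
translate([233, 1400, 0]) cube([88, 88, 501]);
translate([2216, 356, 0]) cube([88, 88, 501]);
translate([2216, 1400, 0]) cube([88, 88, 501]);
translate([321, 356, 197]) cube([1895, 25, 137]);
translate([321, 1463, 197]) cube([1895, 25, 137]);
translate([233, 444, 197]) cube([25, 956, 137]);
translate([2279, 444, 197]) cube([25, 956, 137]);
translate([384, 356, 334]) cube([67, 1132, 16]);
translate([514, 356, 334]) cube([67, 1132, 16]);
translate([644, 356, 334]) cube([67, 1132, 16]);
translate([774, 356, 334]) cube([67, 1132, 16]);
translate([904, 356, 334]) cube([67, 1132, 16]);
translate([1034, 356, 334]) cube([67, 1132, 16]);
translate([1164, 356, 334]) cube([67, 1132, 16]);
translate([1294, 356, 334]) cube([67, 1132, 16]);
translate([1424, 356, 334]) cube([67, 1132, 16]);
translate([1554, 356, 334]) cube([67, 1132, 16]);
translate([1684, 356, 334]) cube([67, 1132, 16]);
translate([1814, 356, 334]) cube([67, 1132, 16]);
translate([1944, 356, 334]) cube([67, 1132, 16]);
translate([2074, 356, 334]) cube([67, 1132, 16]);


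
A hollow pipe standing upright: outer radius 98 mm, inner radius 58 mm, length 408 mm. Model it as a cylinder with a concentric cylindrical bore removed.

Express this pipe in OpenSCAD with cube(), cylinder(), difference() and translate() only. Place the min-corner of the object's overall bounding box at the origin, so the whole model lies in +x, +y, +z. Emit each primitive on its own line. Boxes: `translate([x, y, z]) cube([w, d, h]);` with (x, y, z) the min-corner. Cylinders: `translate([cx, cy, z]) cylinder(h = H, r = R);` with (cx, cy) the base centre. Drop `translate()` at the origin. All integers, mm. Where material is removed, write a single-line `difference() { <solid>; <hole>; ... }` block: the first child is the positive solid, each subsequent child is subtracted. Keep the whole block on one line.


difference() { translate([98, 98, 0]) cylinder(h = 408, r = 98); translate([98, 98, 0]) cylinder(h = 408, r = 58); }


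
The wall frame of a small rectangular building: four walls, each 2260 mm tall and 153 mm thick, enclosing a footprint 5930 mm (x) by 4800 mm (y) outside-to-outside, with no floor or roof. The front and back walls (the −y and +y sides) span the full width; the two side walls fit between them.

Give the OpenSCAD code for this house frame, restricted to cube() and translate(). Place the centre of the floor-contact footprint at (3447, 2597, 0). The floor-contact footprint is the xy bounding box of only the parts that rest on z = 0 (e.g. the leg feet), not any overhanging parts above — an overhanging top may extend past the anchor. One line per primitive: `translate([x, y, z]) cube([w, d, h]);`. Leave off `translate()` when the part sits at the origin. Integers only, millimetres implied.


translate([482, 197, 0]) cube([5930, 153, 2260]);
translate([482, 4844, 0]) cube([5930, 153, 2260]);
translate([482, 350, 0]) cube([153, 4494, 2260]);
translate([6259, 350, 0]) cube([153, 4494, 2260]);


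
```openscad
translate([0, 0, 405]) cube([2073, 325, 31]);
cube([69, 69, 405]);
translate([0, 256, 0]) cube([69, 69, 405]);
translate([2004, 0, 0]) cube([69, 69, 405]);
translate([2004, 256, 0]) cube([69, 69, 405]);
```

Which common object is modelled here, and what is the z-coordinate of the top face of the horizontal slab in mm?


A bench. The seat-top height is 436 mm.

A long slab on four corner posts — a bench. The slab sits at z = 405 with thickness 31, so the top is 405 + 31 = 436 mm.


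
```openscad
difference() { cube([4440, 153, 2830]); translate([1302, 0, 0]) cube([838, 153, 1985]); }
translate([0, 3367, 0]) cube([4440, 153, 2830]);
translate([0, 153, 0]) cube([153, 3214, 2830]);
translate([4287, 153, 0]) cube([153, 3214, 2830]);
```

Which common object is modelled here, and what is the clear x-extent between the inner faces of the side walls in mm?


A single room. The interior width is 4134 mm.

Four walls enclosing a rectangle with a door in the front wall — a room. Outside width 4440 minus two 153 mm walls gives 4134 mm.


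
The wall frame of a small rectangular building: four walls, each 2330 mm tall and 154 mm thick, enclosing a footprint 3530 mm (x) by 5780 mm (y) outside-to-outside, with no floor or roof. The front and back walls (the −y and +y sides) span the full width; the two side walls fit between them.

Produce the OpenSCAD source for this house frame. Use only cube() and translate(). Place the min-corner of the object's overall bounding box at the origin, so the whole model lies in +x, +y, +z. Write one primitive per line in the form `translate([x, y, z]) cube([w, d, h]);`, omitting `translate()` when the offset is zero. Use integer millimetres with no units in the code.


cube([3530, 154, 2330]);
translate([0, 5626, 0]) cube([3530, 154, 2330]);
translate([0, 154, 0]) cube([154, 5472, 2330]);
translate([3376, 154, 0]) cube([154, 5472, 2330]);


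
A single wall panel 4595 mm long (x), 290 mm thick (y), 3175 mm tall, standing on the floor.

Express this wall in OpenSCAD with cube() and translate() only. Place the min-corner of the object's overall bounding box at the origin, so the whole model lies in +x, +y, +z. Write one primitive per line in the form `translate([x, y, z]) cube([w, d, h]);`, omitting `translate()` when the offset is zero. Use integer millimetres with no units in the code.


cube([4595, 290, 3175]);


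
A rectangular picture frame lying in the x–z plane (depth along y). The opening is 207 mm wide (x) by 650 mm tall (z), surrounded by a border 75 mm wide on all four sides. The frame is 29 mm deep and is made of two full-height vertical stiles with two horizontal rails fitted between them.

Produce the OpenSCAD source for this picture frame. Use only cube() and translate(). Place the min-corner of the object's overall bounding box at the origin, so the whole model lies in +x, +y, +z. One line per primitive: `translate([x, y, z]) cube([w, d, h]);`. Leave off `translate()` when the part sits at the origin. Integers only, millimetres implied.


cube([75, 29, 800]);
translate([282, 0, 0]) cube([75, 29, 800]);
translate([75, 0, 0]) cube([207, 29, 75]);
translate([75, 0, 725]) cube([207, 29, 75]);


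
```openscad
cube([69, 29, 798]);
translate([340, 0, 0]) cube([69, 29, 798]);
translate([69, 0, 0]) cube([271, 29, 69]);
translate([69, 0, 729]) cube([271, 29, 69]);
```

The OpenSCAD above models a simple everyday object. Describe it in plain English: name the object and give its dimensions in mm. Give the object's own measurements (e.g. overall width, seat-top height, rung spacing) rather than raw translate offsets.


A rectangular picture frame lying in the x–z plane (depth along y). The opening is 271 mm wide (x) by 660 mm tall (z), surrounded by a border 69 mm wide on all four sides. The frame is 29 mm deep and is made of two full-height vertical stiles with two horizontal rails fitted between them.


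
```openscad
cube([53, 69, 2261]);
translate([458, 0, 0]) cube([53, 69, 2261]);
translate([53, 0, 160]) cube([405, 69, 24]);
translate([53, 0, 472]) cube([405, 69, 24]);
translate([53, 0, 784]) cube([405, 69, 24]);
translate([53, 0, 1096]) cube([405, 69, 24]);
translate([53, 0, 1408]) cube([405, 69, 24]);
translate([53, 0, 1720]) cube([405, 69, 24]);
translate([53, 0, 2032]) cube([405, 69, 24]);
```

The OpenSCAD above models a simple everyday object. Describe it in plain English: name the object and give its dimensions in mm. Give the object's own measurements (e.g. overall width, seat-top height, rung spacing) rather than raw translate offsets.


A straight ladder. Two 53×69 mm vertical rails, 2261 mm tall, stand 511 mm apart (outside-to-outside) with their front faces coplanar on the −y side. 7 rungs, each 69 mm deep and 24 mm tall, span between the inner faces of the rails, front faces flush with the rails. The lowest rung's underside is at z = 160 mm and rungs are spaced 312 mm apart (underside to underside).


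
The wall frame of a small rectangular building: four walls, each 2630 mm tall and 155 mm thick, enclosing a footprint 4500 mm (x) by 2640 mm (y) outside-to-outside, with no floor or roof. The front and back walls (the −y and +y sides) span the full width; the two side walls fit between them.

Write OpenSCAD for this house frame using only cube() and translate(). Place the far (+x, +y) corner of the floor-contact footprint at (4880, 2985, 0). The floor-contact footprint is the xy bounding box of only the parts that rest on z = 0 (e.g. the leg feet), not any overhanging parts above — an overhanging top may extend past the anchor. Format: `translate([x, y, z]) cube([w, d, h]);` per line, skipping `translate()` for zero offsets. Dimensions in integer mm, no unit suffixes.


translate([380, 345, 0]) cube([4500, 155, 2630]);
translate([380, 2830, 0]) cube([4500, 155, 2630]);
translate([380, 500, 0]) cube([155, 2330, 2630]);
translate([4725, 500, 0]) cube([155, 2330, 2630]);


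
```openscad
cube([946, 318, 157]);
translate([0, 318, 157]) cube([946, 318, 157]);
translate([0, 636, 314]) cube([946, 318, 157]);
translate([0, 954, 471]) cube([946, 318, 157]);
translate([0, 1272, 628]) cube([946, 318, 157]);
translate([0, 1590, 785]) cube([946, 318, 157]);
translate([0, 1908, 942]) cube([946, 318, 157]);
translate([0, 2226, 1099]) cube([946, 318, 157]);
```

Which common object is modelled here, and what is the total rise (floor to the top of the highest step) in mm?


A staircase. The total rise is 1256 mm.

8 identical blocks, each offset up and back from the previous — a staircase. Each step is 157 mm tall and there are 8 of them, so the total rise is 8 × 157 = 1256 mm.


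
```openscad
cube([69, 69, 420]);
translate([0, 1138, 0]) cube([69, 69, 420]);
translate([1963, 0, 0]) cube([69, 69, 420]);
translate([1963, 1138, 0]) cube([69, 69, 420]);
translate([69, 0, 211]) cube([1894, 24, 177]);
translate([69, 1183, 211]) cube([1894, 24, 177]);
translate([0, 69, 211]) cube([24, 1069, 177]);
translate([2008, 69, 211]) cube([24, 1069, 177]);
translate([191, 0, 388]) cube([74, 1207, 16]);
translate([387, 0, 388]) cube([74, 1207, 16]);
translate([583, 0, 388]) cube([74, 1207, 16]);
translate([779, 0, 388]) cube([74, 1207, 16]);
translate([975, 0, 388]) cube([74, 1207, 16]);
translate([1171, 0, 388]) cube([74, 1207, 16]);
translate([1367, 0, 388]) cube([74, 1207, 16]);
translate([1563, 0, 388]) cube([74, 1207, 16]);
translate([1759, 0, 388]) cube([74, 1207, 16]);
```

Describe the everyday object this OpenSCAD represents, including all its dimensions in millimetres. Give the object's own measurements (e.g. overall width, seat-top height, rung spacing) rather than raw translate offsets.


A bed frame 2032 mm long (x) by 1207 mm wide (y). Four 69×69 mm corner posts, 420 mm tall, at the corners of the footprint. Four rails of 24 mm thickness and 177 mm height run between adjacent posts with their undersides at z = 211 mm, their outer faces flush with the outside of the frame (the two x-running rails run between the posts' inner faces; the two y-running rails run between the posts' inner faces). 9 slats, each 74 mm wide (x) and 16 mm thick, lie across the top of the two x-running rails, running the full 1207 mm width of the frame in y; along x they sit between the end posts with a 122 mm gap after the −x posts and between neighbouring slats, leaving 130 mm before the +x posts.


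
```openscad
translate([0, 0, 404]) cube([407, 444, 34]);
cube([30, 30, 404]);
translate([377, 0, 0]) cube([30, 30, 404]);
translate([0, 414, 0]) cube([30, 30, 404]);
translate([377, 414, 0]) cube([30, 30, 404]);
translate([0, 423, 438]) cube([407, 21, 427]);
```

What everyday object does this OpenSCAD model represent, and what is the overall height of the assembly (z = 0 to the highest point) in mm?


A chair. The overall height is 865 mm.

A slab on four corner posts with a tall panel at the back — a chair. The seat slab sits at z = 404 with thickness 34, and the 427 mm backrest starts at the seat top, so the overall height is 404 + 34 + 427 = 865 mm.


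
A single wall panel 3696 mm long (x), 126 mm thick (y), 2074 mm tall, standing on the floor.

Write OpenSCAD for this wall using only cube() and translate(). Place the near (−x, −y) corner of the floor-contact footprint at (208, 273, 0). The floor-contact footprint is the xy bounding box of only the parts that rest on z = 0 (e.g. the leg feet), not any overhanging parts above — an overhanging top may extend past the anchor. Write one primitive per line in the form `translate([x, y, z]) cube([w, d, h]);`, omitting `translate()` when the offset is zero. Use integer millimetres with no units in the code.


translate([208, 273, 0]) cube([3696, 126, 2074]);


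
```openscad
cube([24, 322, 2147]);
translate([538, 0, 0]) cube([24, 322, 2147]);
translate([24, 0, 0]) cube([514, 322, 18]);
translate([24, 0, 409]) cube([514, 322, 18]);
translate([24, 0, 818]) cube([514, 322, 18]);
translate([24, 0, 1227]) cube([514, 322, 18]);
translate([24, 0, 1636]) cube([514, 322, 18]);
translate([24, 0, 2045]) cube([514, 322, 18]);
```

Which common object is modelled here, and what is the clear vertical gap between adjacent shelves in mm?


A bookshelf. The clear shelf gap is 391 mm.

Two tall side panels with 6 horizontal boards between them — a bookshelf. The first two shelf undersides are at z = 0 and z = 409; with shelf thickness 18, the clear gap is 409 − 0 − 18 = 391 mm.


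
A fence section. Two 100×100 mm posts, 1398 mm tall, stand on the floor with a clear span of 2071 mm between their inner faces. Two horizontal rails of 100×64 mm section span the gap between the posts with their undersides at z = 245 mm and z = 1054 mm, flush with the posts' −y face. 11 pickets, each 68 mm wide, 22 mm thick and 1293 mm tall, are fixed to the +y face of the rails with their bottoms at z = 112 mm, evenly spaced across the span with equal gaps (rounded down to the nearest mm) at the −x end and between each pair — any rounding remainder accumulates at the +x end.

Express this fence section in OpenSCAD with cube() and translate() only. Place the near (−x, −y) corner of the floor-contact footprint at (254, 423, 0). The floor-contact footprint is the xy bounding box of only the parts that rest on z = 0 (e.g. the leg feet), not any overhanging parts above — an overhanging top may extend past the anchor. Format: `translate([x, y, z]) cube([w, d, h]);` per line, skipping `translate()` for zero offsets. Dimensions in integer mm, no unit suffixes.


translate([254, 423, 0]) cube([100, 100, 1398]);
translate([2425, 423, 0]) cube([100, 100, 1398]);
translate([354, 423, 245]) cube([2071, 100, 64]);
translate([354, 423, 1054]) cube([2071, 100, 64]);
translate([464, 523, 112]) cube([68, 22, 1293]);
translate([642, 523, 112]) cube([68, 22, 1293]);
translate([820, 523, 112]) cube([68, 22, 1293]);
translate([998, 523, 112]) cube([68, 22, 1293]);
translate([1176, 523, 112]) cube([68, 22, 1293]);
translate([1354, 523, 112]) cube([68, 22, 1293]);
translate([1532, 523, 112]) cube([68, 22, 1293]);
translate([1710, 523, 112]) cube([68, 22, 1293]);
translate([1888, 523, 112]) cube([68, 22, 1293]);
translate([2066, 523, 112]) cube([68, 22, 1293]);
translate([2244, 523, 112]) cube([68, 22, 1293]);


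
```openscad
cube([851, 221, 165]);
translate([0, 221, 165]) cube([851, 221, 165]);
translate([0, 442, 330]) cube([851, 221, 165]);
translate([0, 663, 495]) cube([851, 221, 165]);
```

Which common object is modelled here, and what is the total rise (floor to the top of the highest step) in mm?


A staircase. The total rise is 660 mm.

4 identical blocks, each offset up and back from the previous — a staircase. Each step is 165 mm tall and there are 4 of them, so the total rise is 4 × 165 = 660 mm.


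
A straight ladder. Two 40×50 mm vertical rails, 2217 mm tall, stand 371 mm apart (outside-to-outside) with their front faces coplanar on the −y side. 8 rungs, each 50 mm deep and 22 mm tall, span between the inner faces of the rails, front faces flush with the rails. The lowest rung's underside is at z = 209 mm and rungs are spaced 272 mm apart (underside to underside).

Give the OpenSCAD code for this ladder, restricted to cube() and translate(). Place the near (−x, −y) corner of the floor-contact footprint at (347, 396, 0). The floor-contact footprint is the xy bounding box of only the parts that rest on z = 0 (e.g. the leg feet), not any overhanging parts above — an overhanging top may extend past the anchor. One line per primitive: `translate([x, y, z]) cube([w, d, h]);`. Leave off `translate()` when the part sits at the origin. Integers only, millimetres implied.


translate([347, 396, 0]) cube([40, 50, 2217]);
translate([678, 396, 0]) cube([40, 50, 2217]);
translate([387, 396, 209]) cube([291, 50, 22]);
translate([387, 396, 481]) cube([291, 50, 22]);
translate([387, 396, 753]) cube([291, 50, 22]);
translate([387, 396, 1025]) cube([291, 50, 22]);
translate([387, 396, 1297]) cube([291, 50, 22]);
translate([387, 396, 1569]) cube([291, 50, 22]);
translate([387, 396, 1841]) cube([291, 50, 22]);
translate([387, 396, 2113]) cube([291, 50, 22]);


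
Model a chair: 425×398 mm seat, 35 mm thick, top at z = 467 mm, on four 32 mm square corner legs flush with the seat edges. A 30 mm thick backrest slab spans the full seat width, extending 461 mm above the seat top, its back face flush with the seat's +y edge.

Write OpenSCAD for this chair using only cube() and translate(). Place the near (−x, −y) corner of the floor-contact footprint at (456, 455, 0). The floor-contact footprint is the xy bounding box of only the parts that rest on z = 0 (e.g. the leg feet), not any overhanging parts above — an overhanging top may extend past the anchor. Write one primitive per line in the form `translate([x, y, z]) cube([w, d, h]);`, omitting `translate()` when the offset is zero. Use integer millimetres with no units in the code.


translate([456, 455, 432]) cube([425, 398, 35]);
translate([456, 455, 0]) cube([32, 32, 432]);
translate([849, 455, 0]) cube([32, 32, 432]);
translate([456, 821, 0]) cube([32, 32, 432]);
translate([849, 821, 0]) cube([32, 32, 432]);
translate([456, 823, 467]) cube([425, 30, 461]);


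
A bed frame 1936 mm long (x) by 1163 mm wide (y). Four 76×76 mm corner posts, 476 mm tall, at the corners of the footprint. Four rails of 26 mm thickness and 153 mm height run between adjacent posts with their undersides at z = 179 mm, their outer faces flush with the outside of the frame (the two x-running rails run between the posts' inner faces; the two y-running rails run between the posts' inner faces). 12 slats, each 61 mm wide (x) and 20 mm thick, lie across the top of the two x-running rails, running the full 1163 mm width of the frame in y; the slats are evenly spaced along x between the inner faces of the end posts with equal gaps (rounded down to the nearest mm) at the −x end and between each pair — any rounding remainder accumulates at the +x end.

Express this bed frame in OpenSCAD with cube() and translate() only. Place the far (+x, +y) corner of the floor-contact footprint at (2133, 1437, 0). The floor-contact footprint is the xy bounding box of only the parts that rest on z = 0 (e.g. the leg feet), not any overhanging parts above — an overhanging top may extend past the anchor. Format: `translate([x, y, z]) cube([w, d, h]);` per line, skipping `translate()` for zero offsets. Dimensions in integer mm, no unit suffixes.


// slat z = rail_z + rail_h = 179 + 153 = 332
// slat gap = ⌊(1784 − 12·61) / 13⌋ = 80
translate([197, 274, 0]) cube([76, 76, 476]);
translate([197, 1361, 0]) cube([76, 76, 476]);
translate([2057, 274, 0]) cube([76, 76, 476]);
translate([2057, 1361, 0]) cube([76, 76, 476]);
translate([273, 274, 179]) cube([1784, 26, 153]);
translate([273, 1411, 179]) cube([1784, 26, 153]);
translate([197, 350, 179]) cube([26, 1011, 153]);
translate([2107, 350, 179]) cube([26, 1011, 153]);
translate([353, 274, 332]) cube([61, 1163, 20]);
translate([494, 274, 332]) cube([61, 1163, 20]);
translate([635, 274, 332]) cube([61, 1163, 20]);
translate([776, 274, 332]) cube([61, 1163, 20]);
translate([917, 274, 332]) cube([61, 1163, 20]);
translate([1058, 274, 332]) cube([61, 1163, 20]);
translate([1199, 274, 332]) cube([61, 1163, 20]);
translate([1340, 274, 332]) cube([61, 1163, 20]);
translate([1481, 274, 332]) cube([61, 1163, 20]);
translate([1622, 274, 332]) cube([61, 1163, 20]);
translate([1763, 274, 332]) cube([61, 1163, 20]);
translate([1904, 274, 332]) cube([61, 1163, 20]);


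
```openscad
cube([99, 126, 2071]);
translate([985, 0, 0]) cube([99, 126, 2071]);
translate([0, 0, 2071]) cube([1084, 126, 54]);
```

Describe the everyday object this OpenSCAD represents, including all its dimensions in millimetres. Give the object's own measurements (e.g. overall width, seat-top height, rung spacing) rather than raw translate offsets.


A door frame. The clear opening is 886 mm wide and 2071 mm high. Two 99 mm wide jambs, 126 mm deep, stand either side of the opening from the floor to the top of the opening. A 54 mm thick head sits across the top of both jambs, spanning the full outside width of the frame.


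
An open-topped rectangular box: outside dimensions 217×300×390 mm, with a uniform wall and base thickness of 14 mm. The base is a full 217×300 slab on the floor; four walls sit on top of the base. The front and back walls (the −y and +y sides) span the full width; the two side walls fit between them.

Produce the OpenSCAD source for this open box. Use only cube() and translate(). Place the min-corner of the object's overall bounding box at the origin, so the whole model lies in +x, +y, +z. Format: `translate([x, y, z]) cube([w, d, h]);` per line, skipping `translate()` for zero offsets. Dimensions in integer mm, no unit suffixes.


cube([217, 300, 14]);
translate([0, 0, 14]) cube([217, 14, 376]);
translate([0, 286, 14]) cube([217, 14, 376]);
translate([0, 14, 14]) cube([14, 272, 376]);
translate([203, 14, 14]) cube([14, 272, 376]);


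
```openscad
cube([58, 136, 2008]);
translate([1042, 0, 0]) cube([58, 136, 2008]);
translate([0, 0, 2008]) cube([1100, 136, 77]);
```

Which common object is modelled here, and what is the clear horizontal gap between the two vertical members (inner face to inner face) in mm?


A door frame. The clear opening width is 984 mm.

Two 2008 mm tall posts with a header on top — a door frame. The left jamb is 58 mm wide at x = 0; the right jamb starts at x = 1042. The clear opening is 1042 − 58 = 984 mm.


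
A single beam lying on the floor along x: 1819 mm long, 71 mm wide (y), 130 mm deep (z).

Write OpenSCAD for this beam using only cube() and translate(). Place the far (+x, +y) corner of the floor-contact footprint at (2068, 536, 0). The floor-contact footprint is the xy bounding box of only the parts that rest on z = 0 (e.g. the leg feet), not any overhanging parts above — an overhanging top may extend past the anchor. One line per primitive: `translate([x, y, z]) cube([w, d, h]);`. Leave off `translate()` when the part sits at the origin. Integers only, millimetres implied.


translate([249, 465, 0]) cube([1819, 71, 130]);


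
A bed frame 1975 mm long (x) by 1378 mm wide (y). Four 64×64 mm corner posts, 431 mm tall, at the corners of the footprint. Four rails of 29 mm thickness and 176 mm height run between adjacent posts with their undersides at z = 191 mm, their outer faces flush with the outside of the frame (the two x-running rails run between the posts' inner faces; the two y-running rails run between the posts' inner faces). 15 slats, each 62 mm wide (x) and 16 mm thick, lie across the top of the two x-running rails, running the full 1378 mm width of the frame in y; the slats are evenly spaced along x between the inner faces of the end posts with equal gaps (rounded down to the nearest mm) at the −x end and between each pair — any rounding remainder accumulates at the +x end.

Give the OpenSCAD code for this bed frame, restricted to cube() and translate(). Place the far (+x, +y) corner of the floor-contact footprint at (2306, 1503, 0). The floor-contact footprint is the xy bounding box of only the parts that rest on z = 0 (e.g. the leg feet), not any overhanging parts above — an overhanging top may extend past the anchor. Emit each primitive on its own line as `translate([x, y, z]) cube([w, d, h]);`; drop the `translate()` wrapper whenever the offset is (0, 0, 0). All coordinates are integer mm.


translate([331, 125, 0]) cube([64, 64, 431]);
translate([331, 1439, 0]) cube([64, 64, 431]);
translate([2242, 125, 0]) cube([64, 64, 431]);
translate([2242, 1439, 0]) cube([64, 64, 431]);
translate([395, 125, 191]) cube([1847, 29, 176]);
translate([395, 1474, 191]) cube([1847, 29, 176]);
translate([331, 189, 191]) cube([29, 1250, 176]);
translate([2277, 189, 191]) cube([29, 1250, 176]);
translate([452, 125, 367]) cube([62, 1378, 16]);
translate([571, 125, 367]) cube([62, 1378, 16]);
translate([690, 125, 367]) cube([62, 1378, 16]);
translate([809, 125, 367]) cube([62, 1378, 16]);
translate([928, 125, 367]) cube([62, 1378, 16]);
translate([1047, 125, 367]) cube([62, 1378, 16]);
translate([1166, 125, 367]) cube([62, 1378, 16]);
translate([1285, 125, 367]) cube([62, 1378, 16]);
translate([1404, 125, 367]) cube([62, 1378, 16]);
translate([1523, 125, 367]) cube([62, 1378, 16]);
translate([1642, 125, 367]) cube([62, 1378, 16]);
translate([1761, 125, 367]) cube([62, 1378, 16]);
translate([1880, 125, 367]) cube([62, 1378, 16]);
translate([1999, 125, 367]) cube([62, 1378, 16]);
translate([2118, 125, 367]) cube([62, 1378, 16]);


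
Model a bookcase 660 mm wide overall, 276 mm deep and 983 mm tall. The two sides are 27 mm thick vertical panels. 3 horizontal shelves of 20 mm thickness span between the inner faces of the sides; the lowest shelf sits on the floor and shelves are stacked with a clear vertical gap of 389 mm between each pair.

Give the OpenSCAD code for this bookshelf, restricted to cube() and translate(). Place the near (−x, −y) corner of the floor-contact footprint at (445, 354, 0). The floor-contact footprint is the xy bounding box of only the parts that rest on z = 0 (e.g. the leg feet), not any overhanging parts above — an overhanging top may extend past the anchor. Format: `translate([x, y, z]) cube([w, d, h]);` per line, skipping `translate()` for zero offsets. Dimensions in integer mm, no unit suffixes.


translate([445, 354, 0]) cube([27, 276, 983]);
translate([1078, 354, 0]) cube([27, 276, 983]);
translate([472, 354, 0]) cube([606, 276, 20]);
translate([472, 354, 409]) cube([606, 276, 20]);
translate([472, 354, 818]) cube([606, 276, 20]);
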